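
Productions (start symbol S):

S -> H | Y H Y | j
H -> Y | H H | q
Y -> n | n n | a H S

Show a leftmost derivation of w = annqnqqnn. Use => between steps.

S => YHY   [S -> Y H Y]
YHY => aHSHY   [Y -> a H S]
aHSHY => aYSHY   [H -> Y]
aYSHY => annSHY   [Y -> n n]
annSHY => annHHY   [S -> H]
annHHY => annHHHY   [H -> H H]
annHHHY => annHHHHY   [H -> H H]
annHHHHY => annqHHHY   [H -> q]
annqHHHY => annqYHHY   [H -> Y]
annqYHHY => annqnHHY   [Y -> n]
annqnHHY => annqnqHY   [H -> q]
annqnqHY => annqnqqY   [H -> q]
annqnqqY => annqnqqnn   [Y -> n n]

S => YHY => aHSHY => aYSHY => annSHY => annHHY => annHHHY => annHHHHY => annqHHHY => annqYHHY => annqnHHY => annqnqHY => annqnqqY => annqnqqnn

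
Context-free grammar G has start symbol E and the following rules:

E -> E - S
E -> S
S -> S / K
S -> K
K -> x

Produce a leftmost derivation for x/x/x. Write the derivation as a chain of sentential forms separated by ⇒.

E⇒S⇒S/K⇒S/K/K⇒K/K/K⇒x/K/K⇒x/x/K⇒x/x/x

E ⇒ S   [E -> S]
S ⇒ S/K   [S -> S / K]
S/K ⇒ S/K/K   [S -> S / K]
S/K/K ⇒ K/K/K   [S -> K]
K/K/K ⇒ x/K/K   [K -> x]
x/K/K ⇒ x/x/K   [K -> x]
x/x/K ⇒ x/x/x   [K -> x]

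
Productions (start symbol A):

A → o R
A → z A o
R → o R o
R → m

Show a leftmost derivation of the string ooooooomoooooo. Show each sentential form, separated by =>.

A => oR => ooRo => oooRoo => ooooRooo => oooooRoooo => ooooooRooooo => oooooooRoooooo => ooooooomoooooo

A => oR   [A → o R]
oR => ooRo   [R → o R o]
ooRo => oooRoo   [R → o R o]
oooRoo => ooooRooo   [R → o R o]
ooooRooo => oooooRoooo   [R → o R o]
oooooRoooo => ooooooRooooo   [R → o R o]
ooooooRooooo => oooooooRoooooo   [R → o R o]
oooooooRoooooo => ooooooomoooooo   [R → m]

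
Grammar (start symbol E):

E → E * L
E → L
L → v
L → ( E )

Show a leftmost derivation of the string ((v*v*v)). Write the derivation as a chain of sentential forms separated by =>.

E => L => (E) => (L) => ((E)) => ((E*L)) => ((E*L*L)) => ((L*L*L)) => ((v*L*L)) => ((v*v*L)) => ((v*v*v))

E => L   [E → L]
L => (E)   [L → ( E )]
(E) => (L)   [E → L]
(L) => ((E))   [L → ( E )]
((E)) => ((E*L))   [E → E * L]
((E*L)) => ((E*L*L))   [E → E * L]
((E*L*L)) => ((L*L*L))   [E → L]
((L*L*L)) => ((v*L*L))   [L → v]
((v*L*L)) => ((v*v*L))   [L → v]
((v*v*L)) => ((v*v*v))   [L → v]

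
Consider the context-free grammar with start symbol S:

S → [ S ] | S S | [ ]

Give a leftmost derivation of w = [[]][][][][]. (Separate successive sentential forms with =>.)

S => SS   [S → S S]
SS => SSS   [S → S S]
SSS => SSSS   [S → S S]
SSSS => SSSSS   [S → S S]
SSSSS => [S]SSSS   [S → [ S ]]
[S]SSSS => [[]]SSSS   [S → [ ]]
[[]]SSSS => [[]][]SSS   [S → [ ]]
[[]][]SSS => [[]][][]SS   [S → [ ]]
[[]][][]SS => [[]][][][]S   [S → [ ]]
[[]][][][]S => [[]][][][][]   [S → [ ]]

S=>SS=>SSS=>SSSS=>SSSSS=>[S]SSSS=>[[]]SSSS=>[[]][]SSS=>[[]][][]SS=>[[]][][][]S=>[[]][][][][]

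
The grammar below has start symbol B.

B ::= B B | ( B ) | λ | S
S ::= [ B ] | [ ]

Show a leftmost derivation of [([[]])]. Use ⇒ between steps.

B ⇒ BB ⇒ BBB ⇒ SBB ⇒ [B]BB ⇒ [(B)]BB ⇒ [(S)]BB ⇒ [([B])]BB ⇒ [([S])]BB ⇒ [([[B]])]BB ⇒ [([[]])]BB ⇒ [([[]])]B ⇒ [([[]])]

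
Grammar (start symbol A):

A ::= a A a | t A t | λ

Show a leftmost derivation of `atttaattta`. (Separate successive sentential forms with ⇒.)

A ⇒ aAa   [A ::= a A a]
aAa ⇒ atAta   [A ::= t A t]
atAta ⇒ attAtta   [A ::= t A t]
attAtta ⇒ atttAttta   [A ::= t A t]
atttAttta ⇒ atttaAattta   [A ::= a A a]
atttaAattta ⇒ atttaattta   [A ::= λ]

A⇒aAa⇒atAta⇒attAtta⇒atttAttta⇒atttaAattta⇒atttaattta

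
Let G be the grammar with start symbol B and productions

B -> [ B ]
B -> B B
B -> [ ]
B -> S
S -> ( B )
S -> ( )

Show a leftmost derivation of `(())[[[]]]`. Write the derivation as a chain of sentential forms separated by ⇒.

B ⇒ BB   [B -> B B]
BB ⇒ SB   [B -> S]
SB ⇒ (B)B   [S -> ( B )]
(B)B ⇒ (S)B   [B -> S]
(S)B ⇒ (())B   [S -> ( )]
(())B ⇒ (())[B]   [B -> [ B ]]
(())[B] ⇒ (())[[B]]   [B -> [ B ]]
(())[[B]] ⇒ (())[[[]]]   [B -> [ ]]

B ⇒ BB ⇒ SB ⇒ (B)B ⇒ (S)B ⇒ (())B ⇒ (())[B] ⇒ (())[[B]] ⇒ (())[[[]]]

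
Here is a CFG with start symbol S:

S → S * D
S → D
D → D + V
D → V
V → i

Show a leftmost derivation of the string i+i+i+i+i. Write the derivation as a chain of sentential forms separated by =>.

S=>D=>D+V=>D+V+V=>D+V+V+V=>D+V+V+V+V=>V+V+V+V+V=>i+V+V+V+V=>i+i+V+V+V=>i+i+i+V+V=>i+i+i+i+V=>i+i+i+i+i

S => D   [S → D]
D => D+V   [D → D + V]
D+V => D+V+V   [D → D + V]
D+V+V => D+V+V+V   [D → D + V]
D+V+V+V => D+V+V+V+V   [D → D + V]
D+V+V+V+V => V+V+V+V+V   [D → V]
V+V+V+V+V => i+V+V+V+V   [V → i]
i+V+V+V+V => i+i+V+V+V   [V → i]
i+i+V+V+V => i+i+i+V+V   [V → i]
i+i+i+V+V => i+i+i+i+V   [V → i]
i+i+i+i+V => i+i+i+i+i   [V → i]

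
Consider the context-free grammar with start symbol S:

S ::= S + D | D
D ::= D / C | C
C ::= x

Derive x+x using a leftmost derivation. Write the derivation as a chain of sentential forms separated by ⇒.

S ⇒ S+D   [S ::= S + D]
S+D ⇒ D+D   [S ::= D]
D+D ⇒ C+D   [D ::= C]
C+D ⇒ x+D   [C ::= x]
x+D ⇒ x+C   [D ::= C]
x+C ⇒ x+x   [C ::= x]

S ⇒ S+D ⇒ D+D ⇒ C+D ⇒ x+D ⇒ x+C ⇒ x+x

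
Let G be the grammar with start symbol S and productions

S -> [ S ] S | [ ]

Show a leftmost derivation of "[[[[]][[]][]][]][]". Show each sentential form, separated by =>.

S => [S]S   [S -> [ S ] S]
[S]S => [[S]S]S   [S -> [ S ] S]
[[S]S]S => [[[S]S]S]S   [S -> [ S ] S]
[[[S]S]S]S => [[[[]]S]S]S   [S -> [ ]]
[[[[]]S]S]S => [[[[]][S]S]S]S   [S -> [ S ] S]
[[[[]][S]S]S]S => [[[[]][[]]S]S]S   [S -> [ ]]
[[[[]][[]]S]S]S => [[[[]][[]][]]S]S   [S -> [ ]]
[[[[]][[]][]]S]S => [[[[]][[]][]][]]S   [S -> [ ]]
[[[[]][[]][]][]]S => [[[[]][[]][]][]][]   [S -> [ ]]

S => [S]S => [[S]S]S => [[[S]S]S]S => [[[[]]S]S]S => [[[[]][S]S]S]S => [[[[]][[]]S]S]S => [[[[]][[]][]]S]S => [[[[]][[]][]][]]S => [[[[]][[]][]][]][]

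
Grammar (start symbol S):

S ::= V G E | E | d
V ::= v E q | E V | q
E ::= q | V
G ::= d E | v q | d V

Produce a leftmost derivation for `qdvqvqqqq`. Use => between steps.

S=>VGE=>qGE=>qdEE=>qdVE=>qdvEqE=>qdvVqE=>qdvEVqE=>qdvqVqE=>qdvqvEqqE=>qdvqvVqqE=>qdvqvqqqE=>qdvqvqqqq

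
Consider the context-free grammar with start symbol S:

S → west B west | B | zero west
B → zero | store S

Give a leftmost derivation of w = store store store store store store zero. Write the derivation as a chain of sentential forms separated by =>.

S => B => store S => store B => store store S => store store B => store store store S => store store store B => store store store store S => store store store store B => store store store store store S => store store store store store B => store store store store store store S => store store store store store store B => store store store store store store zero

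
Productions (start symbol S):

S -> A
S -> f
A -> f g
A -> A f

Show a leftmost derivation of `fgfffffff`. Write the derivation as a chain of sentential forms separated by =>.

S => A => Af => Aff => Afff => Affff => Afffff => Affffff => Afffffff => fgfffffff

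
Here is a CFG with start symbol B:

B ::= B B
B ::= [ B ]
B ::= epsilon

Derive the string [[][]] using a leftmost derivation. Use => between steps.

B => [B]   [B ::= [ B ]]
[B] => [BB]   [B ::= B B]
[BB] => [BBB]   [B ::= B B]
[BBB] => [BBBB]   [B ::= B B]
[BBBB] => [BBBBB]   [B ::= B B]
[BBBBB] => [[B]BBBB]   [B ::= [ B ]]
[[B]BBBB] => [[]BBBB]   [B ::= epsilon]
[[]BBBB] => [[][B]BBB]   [B ::= [ B ]]
[[][B]BBB] => [[][]BBB]   [B ::= epsilon]
[[][]BBB] => [[][]BB]   [B ::= epsilon]
[[][]BB] => [[][]B]   [B ::= epsilon]
[[][]B] => [[][]]   [B ::= epsilon]

B => [B] => [BB] => [BBB] => [BBBB] => [BBBBB] => [[B]BBBB] => [[]BBBB] => [[][B]BBB] => [[][]BBB] => [[][]BB] => [[][]B] => [[][]]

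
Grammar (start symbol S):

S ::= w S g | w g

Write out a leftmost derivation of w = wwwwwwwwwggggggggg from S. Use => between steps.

S => wSg   [S ::= w S g]
wSg => wwSgg   [S ::= w S g]
wwSgg => wwwSggg   [S ::= w S g]
wwwSggg => wwwwSgggg   [S ::= w S g]
wwwwSgggg => wwwwwSggggg   [S ::= w S g]
wwwwwSggggg => wwwwwwSgggggg   [S ::= w S g]
wwwwwwSgggggg => wwwwwwwSggggggg   [S ::= w S g]
wwwwwwwSggggggg => wwwwwwwwSgggggggg   [S ::= w S g]
wwwwwwwwSgggggggg => wwwwwwwwwggggggggg   [S ::= w g]

S=>wSg=>wwSgg=>wwwSggg=>wwwwSgggg=>wwwwwSggggg=>wwwwwwSgggggg=>wwwwwwwSggggggg=>wwwwwwwwSgggggggg=>wwwwwwwwwggggggggg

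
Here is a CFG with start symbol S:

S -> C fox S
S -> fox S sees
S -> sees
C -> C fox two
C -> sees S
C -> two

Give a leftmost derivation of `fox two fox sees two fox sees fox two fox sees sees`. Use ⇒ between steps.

S ⇒ fox S sees ⇒ fox C fox S sees ⇒ fox two fox S sees ⇒ fox two fox C fox S sees ⇒ fox two fox C fox two fox S sees ⇒ fox two fox sees S fox two fox S sees ⇒ fox two fox sees C fox S fox two fox S sees ⇒ fox two fox sees two fox S fox two fox S sees ⇒ fox two fox sees two fox sees fox two fox S sees ⇒ fox two fox sees two fox sees fox two fox sees sees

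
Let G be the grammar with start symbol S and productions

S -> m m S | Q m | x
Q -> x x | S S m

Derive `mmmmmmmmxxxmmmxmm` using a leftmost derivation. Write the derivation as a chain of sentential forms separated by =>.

S=>mmS=>mmQm=>mmSSmm=>mmQmSmm=>mmSSmmSmm=>mmmmSSmmSmm=>mmmmmmSSmmSmm=>mmmmmmmmSSmmSmm=>mmmmmmmmxSmmSmm=>mmmmmmmmxQmmmSmm=>mmmmmmmmxxxmmmSmm=>mmmmmmmmxxxmmmxmm

S => mmS   [S -> m m S]
mmS => mmQm   [S -> Q m]
mmQm => mmSSmm   [Q -> S S m]
mmSSmm => mmQmSmm   [S -> Q m]
mmQmSmm => mmSSmmSmm   [Q -> S S m]
mmSSmmSmm => mmmmSSmmSmm   [S -> m m S]
mmmmSSmmSmm => mmmmmmSSmmSmm   [S -> m m S]
mmmmmmSSmmSmm => mmmmmmmmSSmmSmm   [S -> m m S]
mmmmmmmmSSmmSmm => mmmmmmmmxSmmSmm   [S -> x]
mmmmmmmmxSmmSmm => mmmmmmmmxQmmmSmm   [S -> Q m]
mmmmmmmmxQmmmSmm => mmmmmmmmxxxmmmSmm   [Q -> x x]
mmmmmmmmxxxmmmSmm => mmmmmmmmxxxmmmxmm   [S -> x]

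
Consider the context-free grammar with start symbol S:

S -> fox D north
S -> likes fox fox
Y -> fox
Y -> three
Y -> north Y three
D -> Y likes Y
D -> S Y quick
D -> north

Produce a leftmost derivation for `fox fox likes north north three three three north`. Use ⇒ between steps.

S ⇒ fox D north   [S -> fox D north]
fox D north ⇒ fox Y likes Y north   [D -> Y likes Y]
fox Y likes Y north ⇒ fox fox likes Y north   [Y -> fox]
fox fox likes Y north ⇒ fox fox likes north Y three north   [Y -> north Y three]
fox fox likes north Y three north ⇒ fox fox likes north north Y three three north   [Y -> north Y three]
fox fox likes north north Y three three north ⇒ fox fox likes north north three three three north   [Y -> three]

S ⇒ fox D north ⇒ fox Y likes Y north ⇒ fox fox likes Y north ⇒ fox fox likes north Y three north ⇒ fox fox likes north north Y three three north ⇒ fox fox likes north north three three three north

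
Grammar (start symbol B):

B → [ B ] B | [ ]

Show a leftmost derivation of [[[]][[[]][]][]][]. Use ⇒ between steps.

B ⇒ [B]B   [B → [ B ] B]
[B]B ⇒ [[B]B]B   [B → [ B ] B]
[[B]B]B ⇒ [[[]]B]B   [B → [ ]]
[[[]]B]B ⇒ [[[]][B]B]B   [B → [ B ] B]
[[[]][B]B]B ⇒ [[[]][[B]B]B]B   [B → [ B ] B]
[[[]][[B]B]B]B ⇒ [[[]][[[]]B]B]B   [B → [ ]]
[[[]][[[]]B]B]B ⇒ [[[]][[[]][]]B]B   [B → [ ]]
[[[]][[[]][]]B]B ⇒ [[[]][[[]][]][]]B   [B → [ ]]
[[[]][[[]][]][]]B ⇒ [[[]][[[]][]][]][]   [B → [ ]]

B⇒[B]B⇒[[B]B]B⇒[[[]]B]B⇒[[[]][B]B]B⇒[[[]][[B]B]B]B⇒[[[]][[[]]B]B]B⇒[[[]][[[]][]]B]B⇒[[[]][[[]][]][]]B⇒[[[]][[[]][]][]][]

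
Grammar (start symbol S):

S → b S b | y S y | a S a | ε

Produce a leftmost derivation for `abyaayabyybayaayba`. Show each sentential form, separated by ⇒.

S⇒aSa⇒abSba⇒abySyba⇒abyaSayba⇒abyaaSaayba⇒abyaaySyaayba⇒abyaayaSayaayba⇒abyaayabSbayaayba⇒abyaayabySybayaayba⇒abyaayabyybayaayba

S ⇒ aSa   [S → a S a]
aSa ⇒ abSba   [S → b S b]
abSba ⇒ abySyba   [S → y S y]
abySyba ⇒ abyaSayba   [S → a S a]
abyaSayba ⇒ abyaaSaayba   [S → a S a]
abyaaSaayba ⇒ abyaaySyaayba   [S → y S y]
abyaaySyaayba ⇒ abyaayaSayaayba   [S → a S a]
abyaayaSayaayba ⇒ abyaayabSbayaayba   [S → b S b]
abyaayabSbayaayba ⇒ abyaayabySybayaayba   [S → y S y]
abyaayabySybayaayba ⇒ abyaayabyybayaayba   [S → ε]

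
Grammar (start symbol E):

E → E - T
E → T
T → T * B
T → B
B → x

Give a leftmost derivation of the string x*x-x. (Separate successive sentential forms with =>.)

E => E-T => T-T => T*B-T => B*B-T => x*B-T => x*x-T => x*x-B => x*x-x

E => E-T   [E → E - T]
E-T => T-T   [E → T]
T-T => T*B-T   [T → T * B]
T*B-T => B*B-T   [T → B]
B*B-T => x*B-T   [B → x]
x*B-T => x*x-T   [B → x]
x*x-T => x*x-B   [T → B]
x*x-B => x*x-x   [B → x]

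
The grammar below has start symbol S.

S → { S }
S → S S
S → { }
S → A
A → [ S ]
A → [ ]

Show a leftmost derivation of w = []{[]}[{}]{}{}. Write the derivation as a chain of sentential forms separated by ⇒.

S ⇒ SS ⇒ SSS ⇒ ASS ⇒ []SS ⇒ []SSS ⇒ []SSSS ⇒ []{S}SSS ⇒ []{A}SSS ⇒ []{[]}SSS ⇒ []{[]}ASS ⇒ []{[]}[S]SS ⇒ []{[]}[{}]SS ⇒ []{[]}[{}]{}S ⇒ []{[]}[{}]{}{}

S ⇒ SS   [S → S S]
SS ⇒ SSS   [S → S S]
SSS ⇒ ASS   [S → A]
ASS ⇒ []SS   [A → [ ]]
[]SS ⇒ []SSS   [S → S S]
[]SSS ⇒ []SSSS   [S → S S]
[]SSSS ⇒ []{S}SSS   [S → { S }]
[]{S}SSS ⇒ []{A}SSS   [S → A]
[]{A}SSS ⇒ []{[]}SSS   [A → [ ]]
[]{[]}SSS ⇒ []{[]}ASS   [S → A]
[]{[]}ASS ⇒ []{[]}[S]SS   [A → [ S ]]
[]{[]}[S]SS ⇒ []{[]}[{}]SS   [S → { }]
[]{[]}[{}]SS ⇒ []{[]}[{}]{}S   [S → { }]
[]{[]}[{}]{}S ⇒ []{[]}[{}]{}{}   [S → { }]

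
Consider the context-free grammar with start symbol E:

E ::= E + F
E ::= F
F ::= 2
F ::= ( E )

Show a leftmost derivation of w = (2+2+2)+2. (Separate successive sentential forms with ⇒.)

E⇒E+F⇒F+F⇒(E)+F⇒(E+F)+F⇒(E+F+F)+F⇒(F+F+F)+F⇒(2+F+F)+F⇒(2+2+F)+F⇒(2+2+2)+F⇒(2+2+2)+2

E ⇒ E+F   [E ::= E + F]
E+F ⇒ F+F   [E ::= F]
F+F ⇒ (E)+F   [F ::= ( E )]
(E)+F ⇒ (E+F)+F   [E ::= E + F]
(E+F)+F ⇒ (E+F+F)+F   [E ::= E + F]
(E+F+F)+F ⇒ (F+F+F)+F   [E ::= F]
(F+F+F)+F ⇒ (2+F+F)+F   [F ::= 2]
(2+F+F)+F ⇒ (2+2+F)+F   [F ::= 2]
(2+2+F)+F ⇒ (2+2+2)+F   [F ::= 2]
(2+2+2)+F ⇒ (2+2+2)+2   [F ::= 2]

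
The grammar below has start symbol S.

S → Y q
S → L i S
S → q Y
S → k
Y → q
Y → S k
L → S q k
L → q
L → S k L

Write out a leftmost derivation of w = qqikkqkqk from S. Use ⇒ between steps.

S ⇒ qY ⇒ qSk ⇒ qYqk ⇒ qSkqk ⇒ qYqkqk ⇒ qSkqkqk ⇒ qLiSkqkqk ⇒ qqiSkqkqk ⇒ qqikkqkqk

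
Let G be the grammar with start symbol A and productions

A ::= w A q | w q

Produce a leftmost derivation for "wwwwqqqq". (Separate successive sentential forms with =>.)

A => wAq => wwAqq => wwwAqqq => wwwwqqqq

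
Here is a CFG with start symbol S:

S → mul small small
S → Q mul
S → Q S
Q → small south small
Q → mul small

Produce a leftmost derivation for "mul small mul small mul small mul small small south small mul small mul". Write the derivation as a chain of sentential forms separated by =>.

S => Q S   [S → Q S]
Q S => mul small S   [Q → mul small]
mul small S => mul small Q S   [S → Q S]
mul small Q S => mul small mul small S   [Q → mul small]
mul small mul small S => mul small mul small Q S   [S → Q S]
mul small mul small Q S => mul small mul small mul small S   [Q → mul small]
mul small mul small mul small S => mul small mul small mul small Q S   [S → Q S]
mul small mul small mul small Q S => mul small mul small mul small mul small S   [Q → mul small]
mul small mul small mul small mul small S => mul small mul small mul small mul small Q S   [S → Q S]
mul small mul small mul small mul small Q S => mul small mul small mul small mul small small south small S   [Q → small south small]
mul small mul small mul small mul small small south small S => mul small mul small mul small mul small small south small Q mul   [S → Q mul]
mul small mul small mul small mul small small south small Q mul => mul small mul small mul small mul small small south small mul small mul   [Q → mul small]

S => Q S => mul small S => mul small Q S => mul small mul small S => mul small mul small Q S => mul small mul small mul small S => mul small mul small mul small Q S => mul small mul small mul small mul small S => mul small mul small mul small mul small Q S => mul small mul small mul small mul small small south small S => mul small mul small mul small mul small small south small Q mul => mul small mul small mul small mul small small south small mul small mul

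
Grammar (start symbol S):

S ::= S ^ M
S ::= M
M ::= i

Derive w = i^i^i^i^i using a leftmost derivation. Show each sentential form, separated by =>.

S => S^M   [S ::= S ^ M]
S^M => S^M^M   [S ::= S ^ M]
S^M^M => S^M^M^M   [S ::= S ^ M]
S^M^M^M => S^M^M^M^M   [S ::= S ^ M]
S^M^M^M^M => M^M^M^M^M   [S ::= M]
M^M^M^M^M => i^M^M^M^M   [M ::= i]
i^M^M^M^M => i^i^M^M^M   [M ::= i]
i^i^M^M^M => i^i^i^M^M   [M ::= i]
i^i^i^M^M => i^i^i^i^M   [M ::= i]
i^i^i^i^M => i^i^i^i^i   [M ::= i]

S => S^M => S^M^M => S^M^M^M => S^M^M^M^M => M^M^M^M^M => i^M^M^M^M => i^i^M^M^M => i^i^i^M^M => i^i^i^i^M => i^i^i^i^i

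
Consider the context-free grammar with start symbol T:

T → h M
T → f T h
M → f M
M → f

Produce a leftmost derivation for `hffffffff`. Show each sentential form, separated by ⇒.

T⇒hM⇒hfM⇒hffM⇒hfffM⇒hffffM⇒hfffffM⇒hffffffM⇒hfffffffM⇒hffffffff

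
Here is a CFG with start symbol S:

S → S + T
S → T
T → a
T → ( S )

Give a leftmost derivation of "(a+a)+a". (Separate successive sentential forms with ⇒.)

S ⇒ S+T   [S → S + T]
S+T ⇒ T+T   [S → T]
T+T ⇒ (S)+T   [T → ( S )]
(S)+T ⇒ (S+T)+T   [S → S + T]
(S+T)+T ⇒ (T+T)+T   [S → T]
(T+T)+T ⇒ (a+T)+T   [T → a]
(a+T)+T ⇒ (a+a)+T   [T → a]
(a+a)+T ⇒ (a+a)+a   [T → a]

S⇒S+T⇒T+T⇒(S)+T⇒(S+T)+T⇒(T+T)+T⇒(a+T)+T⇒(a+a)+T⇒(a+a)+a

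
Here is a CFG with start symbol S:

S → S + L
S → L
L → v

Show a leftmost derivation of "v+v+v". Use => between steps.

S=>S+L=>S+L+L=>L+L+L=>v+L+L=>v+v+L=>v+v+v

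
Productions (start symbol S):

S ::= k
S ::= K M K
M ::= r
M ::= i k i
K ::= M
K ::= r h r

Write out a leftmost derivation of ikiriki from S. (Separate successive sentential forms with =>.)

S => KMK => MMK => ikiMK => ikirK => ikirM => ikiriki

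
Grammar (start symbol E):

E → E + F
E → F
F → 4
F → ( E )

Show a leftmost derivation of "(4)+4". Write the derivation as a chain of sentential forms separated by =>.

E => E+F => F+F => (E)+F => (F)+F => (4)+F => (4)+4

E => E+F   [E → E + F]
E+F => F+F   [E → F]
F+F => (E)+F   [F → ( E )]
(E)+F => (F)+F   [E → F]
(F)+F => (4)+F   [F → 4]
(4)+F => (4)+4   [F → 4]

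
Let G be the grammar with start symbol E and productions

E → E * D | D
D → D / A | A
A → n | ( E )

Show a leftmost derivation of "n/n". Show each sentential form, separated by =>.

E => D   [E → D]
D => D/A   [D → D / A]
D/A => A/A   [D → A]
A/A => n/A   [A → n]
n/A => n/n   [A → n]

E => D => D/A => A/A => n/A => n/n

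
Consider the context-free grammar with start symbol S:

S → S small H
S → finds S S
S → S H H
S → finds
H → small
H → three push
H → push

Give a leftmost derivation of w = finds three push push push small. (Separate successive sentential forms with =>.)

S => S H H => S H H H H => finds H H H H => finds three push H H H => finds three push push H H => finds three push push push H => finds three push push push small

S => S H H   [S → S H H]
S H H => S H H H H   [S → S H H]
S H H H H => finds H H H H   [S → finds]
finds H H H H => finds three push H H H   [H → three push]
finds three push H H H => finds three push push H H   [H → push]
finds three push push H H => finds three push push push H   [H → push]
finds three push push push H => finds three push push push small   [H → small]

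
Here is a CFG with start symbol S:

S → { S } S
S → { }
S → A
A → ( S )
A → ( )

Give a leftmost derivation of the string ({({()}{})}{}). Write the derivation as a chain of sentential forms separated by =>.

S => A => (S) => ({S}S) => ({A}S) => ({(S)}S) => ({({S}S)}S) => ({({A}S)}S) => ({({()}S)}S) => ({({()}{})}S) => ({({()}{})}{})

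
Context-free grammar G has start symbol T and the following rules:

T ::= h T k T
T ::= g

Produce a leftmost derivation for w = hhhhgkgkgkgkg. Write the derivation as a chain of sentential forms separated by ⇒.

T ⇒ hTkT ⇒ hhTkTkT ⇒ hhhTkTkTkT ⇒ hhhhTkTkTkTkT ⇒ hhhhgkTkTkTkT ⇒ hhhhgkgkTkTkT ⇒ hhhhgkgkgkTkT ⇒ hhhhgkgkgkgkT ⇒ hhhhgkgkgkgkg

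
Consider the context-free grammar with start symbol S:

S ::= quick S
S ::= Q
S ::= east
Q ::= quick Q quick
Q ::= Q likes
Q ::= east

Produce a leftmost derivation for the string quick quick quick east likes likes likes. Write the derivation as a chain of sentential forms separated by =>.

S => quick S   [S ::= quick S]
quick S => quick quick S   [S ::= quick S]
quick quick S => quick quick quick S   [S ::= quick S]
quick quick quick S => quick quick quick Q   [S ::= Q]
quick quick quick Q => quick quick quick Q likes   [Q ::= Q likes]
quick quick quick Q likes => quick quick quick Q likes likes   [Q ::= Q likes]
quick quick quick Q likes likes => quick quick quick Q likes likes likes   [Q ::= Q likes]
quick quick quick Q likes likes likes => quick quick quick east likes likes likes   [Q ::= east]

S => quick S => quick quick S => quick quick quick S => quick quick quick Q => quick quick quick Q likes => quick quick quick Q likes likes => quick quick quick Q likes likes likes => quick quick quick east likes likes likes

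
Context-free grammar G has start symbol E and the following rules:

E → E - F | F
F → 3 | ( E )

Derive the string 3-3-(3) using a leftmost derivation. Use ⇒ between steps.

E ⇒ E-F ⇒ E-F-F ⇒ F-F-F ⇒ 3-F-F ⇒ 3-3-F ⇒ 3-3-(E) ⇒ 3-3-(F) ⇒ 3-3-(3)

E ⇒ E-F   [E → E - F]
E-F ⇒ E-F-F   [E → E - F]
E-F-F ⇒ F-F-F   [E → F]
F-F-F ⇒ 3-F-F   [F → 3]
3-F-F ⇒ 3-3-F   [F → 3]
3-3-F ⇒ 3-3-(E)   [F → ( E )]
3-3-(E) ⇒ 3-3-(F)   [E → F]
3-3-(F) ⇒ 3-3-(3)   [F → 3]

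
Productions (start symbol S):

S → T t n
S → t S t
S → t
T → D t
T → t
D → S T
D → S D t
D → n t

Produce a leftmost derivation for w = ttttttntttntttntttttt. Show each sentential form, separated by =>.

S => tSt   [S → t S t]
tSt => ttStt   [S → t S t]
ttStt => tttSttt   [S → t S t]
tttSttt => ttttStttt   [S → t S t]
ttttStttt => tttttSttttt   [S → t S t]
tttttSttttt => ttttttStttttt   [S → t S t]
ttttttStttttt => ttttttTtntttttt   [S → T t n]
ttttttTtntttttt => ttttttDttntttttt   [T → D t]
ttttttDttntttttt => ttttttSTttntttttt   [D → S T]
ttttttSTttntttttt => ttttttTtnTttntttttt   [S → T t n]
ttttttTtnTttntttttt => ttttttDttnTttntttttt   [T → D t]
ttttttDttnTttntttttt => ttttttntttnTttntttttt   [D → n t]
ttttttntttnTttntttttt => ttttttntttntttntttttt   [T → t]

S => tSt => ttStt => tttSttt => ttttStttt => tttttSttttt => ttttttStttttt => ttttttTtntttttt => ttttttDttntttttt => ttttttSTttntttttt => ttttttTtnTttntttttt => ttttttDttnTttntttttt => ttttttntttnTttntttttt => ttttttntttntttntttttt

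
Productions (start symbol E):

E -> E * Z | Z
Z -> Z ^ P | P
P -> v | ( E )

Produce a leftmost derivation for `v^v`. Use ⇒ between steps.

E ⇒ Z ⇒ Z^P ⇒ P^P ⇒ v^P ⇒ v^v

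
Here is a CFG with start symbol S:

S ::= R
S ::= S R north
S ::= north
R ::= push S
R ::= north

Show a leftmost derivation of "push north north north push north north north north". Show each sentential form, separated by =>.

S => R => push S => push S R north => push S R north R north => push S R north R north R north => push north R north R north R north => push north north north R north R north => push north north north push S north R north => push north north north push north north R north => push north north north push north north north north

S => R   [S ::= R]
R => push S   [R ::= push S]
push S => push S R north   [S ::= S R north]
push S R north => push S R north R north   [S ::= S R north]
push S R north R north => push S R north R north R north   [S ::= S R north]
push S R north R north R north => push north R north R north R north   [S ::= north]
push north R north R north R north => push north north north R north R north   [R ::= north]
push north north north R north R north => push north north north push S north R north   [R ::= push S]
push north north north push S north R north => push north north north push north north R north   [S ::= north]
push north north north push north north R north => push north north north push north north north north   [R ::= north]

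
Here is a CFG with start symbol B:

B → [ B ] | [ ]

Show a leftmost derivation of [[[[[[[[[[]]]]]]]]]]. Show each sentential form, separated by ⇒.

B ⇒ [B] ⇒ [[B]] ⇒ [[[B]]] ⇒ [[[[B]]]] ⇒ [[[[[B]]]]] ⇒ [[[[[[B]]]]]] ⇒ [[[[[[[B]]]]]]] ⇒ [[[[[[[[B]]]]]]]] ⇒ [[[[[[[[[B]]]]]]]]] ⇒ [[[[[[[[[[]]]]]]]]]]

B ⇒ [B]   [B → [ B ]]
[B] ⇒ [[B]]   [B → [ B ]]
[[B]] ⇒ [[[B]]]   [B → [ B ]]
[[[B]]] ⇒ [[[[B]]]]   [B → [ B ]]
[[[[B]]]] ⇒ [[[[[B]]]]]   [B → [ B ]]
[[[[[B]]]]] ⇒ [[[[[[B]]]]]]   [B → [ B ]]
[[[[[[B]]]]]] ⇒ [[[[[[[B]]]]]]]   [B → [ B ]]
[[[[[[[B]]]]]]] ⇒ [[[[[[[[B]]]]]]]]   [B → [ B ]]
[[[[[[[[B]]]]]]]] ⇒ [[[[[[[[[B]]]]]]]]]   [B → [ B ]]
[[[[[[[[[B]]]]]]]]] ⇒ [[[[[[[[[[]]]]]]]]]]   [B → [ ]]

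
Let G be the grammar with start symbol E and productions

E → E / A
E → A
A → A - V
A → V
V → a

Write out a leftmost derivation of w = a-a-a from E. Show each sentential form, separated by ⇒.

E ⇒ A ⇒ A-V ⇒ A-V-V ⇒ V-V-V ⇒ a-V-V ⇒ a-a-V ⇒ a-a-a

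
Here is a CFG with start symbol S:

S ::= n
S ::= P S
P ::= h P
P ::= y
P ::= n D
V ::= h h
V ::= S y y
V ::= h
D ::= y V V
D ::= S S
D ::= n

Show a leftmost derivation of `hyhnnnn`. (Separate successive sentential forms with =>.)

S => PS   [S ::= P S]
PS => hPS   [P ::= h P]
hPS => hyS   [P ::= y]
hyS => hyPS   [S ::= P S]
hyPS => hyhPS   [P ::= h P]
hyhPS => hyhnDS   [P ::= n D]
hyhnDS => hyhnSSS   [D ::= S S]
hyhnSSS => hyhnnSS   [S ::= n]
hyhnnSS => hyhnnnS   [S ::= n]
hyhnnnS => hyhnnnn   [S ::= n]

S => PS => hPS => hyS => hyPS => hyhPS => hyhnDS => hyhnSSS => hyhnnSS => hyhnnnS => hyhnnnn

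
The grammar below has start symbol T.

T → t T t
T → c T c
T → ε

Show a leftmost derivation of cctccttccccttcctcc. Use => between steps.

T => cTc => ccTcc => cctTtcc => cctcTctcc => cctccTcctcc => cctcctTtcctcc => cctccttTttcctcc => cctccttcTcttcctcc => cctccttccTccttcctcc => cctccttccccttcctcc

T => cTc   [T → c T c]
cTc => ccTcc   [T → c T c]
ccTcc => cctTtcc   [T → t T t]
cctTtcc => cctcTctcc   [T → c T c]
cctcTctcc => cctccTcctcc   [T → c T c]
cctccTcctcc => cctcctTtcctcc   [T → t T t]
cctcctTtcctcc => cctccttTttcctcc   [T → t T t]
cctccttTttcctcc => cctccttcTcttcctcc   [T → c T c]
cctccttcTcttcctcc => cctccttccTccttcctcc   [T → c T c]
cctccttccTccttcctcc => cctccttccccttcctcc   [T → ε]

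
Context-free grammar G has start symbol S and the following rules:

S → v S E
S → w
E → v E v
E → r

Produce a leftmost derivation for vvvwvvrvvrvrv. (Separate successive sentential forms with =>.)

S => vSE   [S → v S E]
vSE => vvSEE   [S → v S E]
vvSEE => vvvSEEE   [S → v S E]
vvvSEEE => vvvwEEE   [S → w]
vvvwEEE => vvvwvEvEE   [E → v E v]
vvvwvEvEE => vvvwvvEvvEE   [E → v E v]
vvvwvvEvvEE => vvvwvvrvvEE   [E → r]
vvvwvvrvvEE => vvvwvvrvvrE   [E → r]
vvvwvvrvvrE => vvvwvvrvvrvEv   [E → v E v]
vvvwvvrvvrvEv => vvvwvvrvvrvrv   [E → r]

S => vSE => vvSEE => vvvSEEE => vvvwEEE => vvvwvEvEE => vvvwvvEvvEE => vvvwvvrvvEE => vvvwvvrvvrE => vvvwvvrvvrvEv => vvvwvvrvvrvrv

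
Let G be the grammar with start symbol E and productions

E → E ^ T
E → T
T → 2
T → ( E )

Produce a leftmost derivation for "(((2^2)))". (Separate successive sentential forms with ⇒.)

E ⇒ T ⇒ (E) ⇒ (T) ⇒ ((E)) ⇒ ((T)) ⇒ (((E))) ⇒ (((E^T))) ⇒ (((T^T))) ⇒ (((2^T))) ⇒ (((2^2)))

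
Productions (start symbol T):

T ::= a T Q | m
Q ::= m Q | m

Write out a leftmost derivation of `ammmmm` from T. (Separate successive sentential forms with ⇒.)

T ⇒ aTQ   [T ::= a T Q]
aTQ ⇒ amQ   [T ::= m]
amQ ⇒ ammQ   [Q ::= m Q]
ammQ ⇒ ammmQ   [Q ::= m Q]
ammmQ ⇒ ammmmQ   [Q ::= m Q]
ammmmQ ⇒ ammmmm   [Q ::= m]

T⇒aTQ⇒amQ⇒ammQ⇒ammmQ⇒ammmmQ⇒ammmmm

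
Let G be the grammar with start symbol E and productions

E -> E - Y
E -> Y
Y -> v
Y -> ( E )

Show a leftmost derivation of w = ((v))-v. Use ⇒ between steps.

E ⇒ E-Y   [E -> E - Y]
E-Y ⇒ Y-Y   [E -> Y]
Y-Y ⇒ (E)-Y   [Y -> ( E )]
(E)-Y ⇒ (Y)-Y   [E -> Y]
(Y)-Y ⇒ ((E))-Y   [Y -> ( E )]
((E))-Y ⇒ ((Y))-Y   [E -> Y]
((Y))-Y ⇒ ((v))-Y   [Y -> v]
((v))-Y ⇒ ((v))-v   [Y -> v]

E ⇒ E-Y ⇒ Y-Y ⇒ (E)-Y ⇒ (Y)-Y ⇒ ((E))-Y ⇒ ((Y))-Y ⇒ ((v))-Y ⇒ ((v))-v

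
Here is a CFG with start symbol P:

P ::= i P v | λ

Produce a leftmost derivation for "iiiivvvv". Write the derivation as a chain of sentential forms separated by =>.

P => iPv => iiPvv => iiiPvvv => iiiiPvvvv => iiiivvvv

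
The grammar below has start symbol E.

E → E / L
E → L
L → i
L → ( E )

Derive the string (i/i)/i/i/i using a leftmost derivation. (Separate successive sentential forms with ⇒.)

E ⇒ E/L   [E → E / L]
E/L ⇒ E/L/L   [E → E / L]
E/L/L ⇒ E/L/L/L   [E → E / L]
E/L/L/L ⇒ L/L/L/L   [E → L]
L/L/L/L ⇒ (E)/L/L/L   [L → ( E )]
(E)/L/L/L ⇒ (E/L)/L/L/L   [E → E / L]
(E/L)/L/L/L ⇒ (L/L)/L/L/L   [E → L]
(L/L)/L/L/L ⇒ (i/L)/L/L/L   [L → i]
(i/L)/L/L/L ⇒ (i/i)/L/L/L   [L → i]
(i/i)/L/L/L ⇒ (i/i)/i/L/L   [L → i]
(i/i)/i/L/L ⇒ (i/i)/i/i/L   [L → i]
(i/i)/i/i/L ⇒ (i/i)/i/i/i   [L → i]

E ⇒ E/L ⇒ E/L/L ⇒ E/L/L/L ⇒ L/L/L/L ⇒ (E)/L/L/L ⇒ (E/L)/L/L/L ⇒ (L/L)/L/L/L ⇒ (i/L)/L/L/L ⇒ (i/i)/L/L/L ⇒ (i/i)/i/L/L ⇒ (i/i)/i/i/L ⇒ (i/i)/i/i/i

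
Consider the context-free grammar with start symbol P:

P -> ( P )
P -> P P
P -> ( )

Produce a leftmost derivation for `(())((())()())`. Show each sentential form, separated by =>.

P => PP => (P)P => (())P => (())(P) => (())(PP) => (())(PPP) => (())((P)PP) => (())((())PP) => (())((())()P) => (())((())()())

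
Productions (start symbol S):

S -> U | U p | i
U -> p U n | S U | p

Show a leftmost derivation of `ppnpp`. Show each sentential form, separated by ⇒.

S ⇒ U ⇒ SU ⇒ UU ⇒ SUU ⇒ UUU ⇒ pUnUU ⇒ ppnUU ⇒ ppnpU ⇒ ppnpp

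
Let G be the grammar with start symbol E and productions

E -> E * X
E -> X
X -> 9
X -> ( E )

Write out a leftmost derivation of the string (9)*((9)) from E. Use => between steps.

E => E*X   [E -> E * X]
E*X => X*X   [E -> X]
X*X => (E)*X   [X -> ( E )]
(E)*X => (X)*X   [E -> X]
(X)*X => (9)*X   [X -> 9]
(9)*X => (9)*(E)   [X -> ( E )]
(9)*(E) => (9)*(X)   [E -> X]
(9)*(X) => (9)*((E))   [X -> ( E )]
(9)*((E)) => (9)*((X))   [E -> X]
(9)*((X)) => (9)*((9))   [X -> 9]

E=>E*X=>X*X=>(E)*X=>(X)*X=>(9)*X=>(9)*(E)=>(9)*(X)=>(9)*((E))=>(9)*((X))=>(9)*((9))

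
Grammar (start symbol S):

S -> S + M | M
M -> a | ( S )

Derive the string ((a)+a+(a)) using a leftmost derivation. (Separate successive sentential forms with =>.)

S => M => (S) => (S+M) => (S+M+M) => (M+M+M) => ((S)+M+M) => ((M)+M+M) => ((a)+M+M) => ((a)+a+M) => ((a)+a+(S)) => ((a)+a+(M)) => ((a)+a+(a))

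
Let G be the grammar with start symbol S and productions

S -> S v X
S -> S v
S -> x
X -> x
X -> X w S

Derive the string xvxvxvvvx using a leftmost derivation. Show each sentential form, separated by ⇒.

S ⇒ SvX ⇒ SvvX ⇒ SvvvX ⇒ SvXvvvX ⇒ SvXvXvvvX ⇒ xvXvXvvvX ⇒ xvxvXvvvX ⇒ xvxvxvvvX ⇒ xvxvxvvvx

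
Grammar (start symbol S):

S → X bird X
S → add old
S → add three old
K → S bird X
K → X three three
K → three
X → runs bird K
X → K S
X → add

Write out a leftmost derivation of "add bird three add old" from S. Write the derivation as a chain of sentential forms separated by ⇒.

S ⇒ X bird X ⇒ add bird X ⇒ add bird K S ⇒ add bird three S ⇒ add bird three add old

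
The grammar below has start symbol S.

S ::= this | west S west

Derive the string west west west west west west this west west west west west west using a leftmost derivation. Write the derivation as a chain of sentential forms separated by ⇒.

S ⇒ west S west ⇒ west west S west west ⇒ west west west S west west west ⇒ west west west west S west west west west ⇒ west west west west west S west west west west west ⇒ west west west west west west S west west west west west west ⇒ west west west west west west this west west west west west west

S ⇒ west S west   [S ::= west S west]
west S west ⇒ west west S west west   [S ::= west S west]
west west S west west ⇒ west west west S west west west   [S ::= west S west]
west west west S west west west ⇒ west west west west S west west west west   [S ::= west S west]
west west west west S west west west west ⇒ west west west west west S west west west west west   [S ::= west S west]
west west west west west S west west west west west ⇒ west west west west west west S west west west west west west   [S ::= west S west]
west west west west west west S west west west west west west ⇒ west west west west west west this west west west west west west   [S ::= this]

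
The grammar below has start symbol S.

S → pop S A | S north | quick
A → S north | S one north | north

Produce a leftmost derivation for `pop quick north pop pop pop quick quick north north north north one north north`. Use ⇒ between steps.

S ⇒ S north   [S → S north]
S north ⇒ pop S A north   [S → pop S A]
pop S A north ⇒ pop S north A north   [S → S north]
pop S north A north ⇒ pop quick north A north   [S → quick]
pop quick north A north ⇒ pop quick north S one north north   [A → S one north]
pop quick north S one north north ⇒ pop quick north pop S A one north north   [S → pop S A]
pop quick north pop S A one north north ⇒ pop quick north pop pop S A A one north north   [S → pop S A]
pop quick north pop pop S A A one north north ⇒ pop quick north pop pop pop S A A A one north north   [S → pop S A]
pop quick north pop pop pop S A A A one north north ⇒ pop quick north pop pop pop quick A A A one north north   [S → quick]
pop quick north pop pop pop quick A A A one north north ⇒ pop quick north pop pop pop quick S north A A one north north   [A → S north]
pop quick north pop pop pop quick S north A A one north north ⇒ pop quick north pop pop pop quick S north north A A one north north   [S → S north]
pop quick north pop pop pop quick S north north A A one north north ⇒ pop quick north pop pop pop quick quick north north A A one north north   [S → quick]
pop quick north pop pop pop quick quick north north A A one north north ⇒ pop quick north pop pop pop quick quick north north north A one north north   [A → north]
pop quick north pop pop pop quick quick north north north A one north north ⇒ pop quick north pop pop pop quick quick north north north north one north north   [A → north]

S ⇒ S north ⇒ pop S A north ⇒ pop S north A north ⇒ pop quick north A north ⇒ pop quick north S one north north ⇒ pop quick north pop S A one north north ⇒ pop quick north pop pop S A A one north north ⇒ pop quick north pop pop pop S A A A one north north ⇒ pop quick north pop pop pop quick A A A one north north ⇒ pop quick north pop pop pop quick S north A A one north north ⇒ pop quick north pop pop pop quick S north north A A one north north ⇒ pop quick north pop pop pop quick quick north north A A one north north ⇒ pop quick north pop pop pop quick quick north north north A one north north ⇒ pop quick north pop pop pop quick quick north north north north one north north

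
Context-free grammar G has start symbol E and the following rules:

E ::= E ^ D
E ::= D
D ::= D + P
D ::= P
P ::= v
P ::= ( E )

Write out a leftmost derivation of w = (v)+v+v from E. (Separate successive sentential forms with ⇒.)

E ⇒ D   [E ::= D]
D ⇒ D+P   [D ::= D + P]
D+P ⇒ D+P+P   [D ::= D + P]
D+P+P ⇒ P+P+P   [D ::= P]
P+P+P ⇒ (E)+P+P   [P ::= ( E )]
(E)+P+P ⇒ (D)+P+P   [E ::= D]
(D)+P+P ⇒ (P)+P+P   [D ::= P]
(P)+P+P ⇒ (v)+P+P   [P ::= v]
(v)+P+P ⇒ (v)+v+P   [P ::= v]
(v)+v+P ⇒ (v)+v+v   [P ::= v]

E ⇒ D ⇒ D+P ⇒ D+P+P ⇒ P+P+P ⇒ (E)+P+P ⇒ (D)+P+P ⇒ (P)+P+P ⇒ (v)+P+P ⇒ (v)+v+P ⇒ (v)+v+v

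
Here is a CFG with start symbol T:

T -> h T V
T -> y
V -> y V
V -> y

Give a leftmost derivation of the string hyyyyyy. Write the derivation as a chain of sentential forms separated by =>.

T => hTV => hyV => hyyV => hyyyV => hyyyyV => hyyyyyV => hyyyyyy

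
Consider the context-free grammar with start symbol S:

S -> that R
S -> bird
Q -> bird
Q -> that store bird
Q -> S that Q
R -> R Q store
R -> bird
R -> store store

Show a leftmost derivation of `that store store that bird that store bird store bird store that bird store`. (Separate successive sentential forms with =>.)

S => that R => that R Q store => that store store Q store => that store store S that Q store => that store store that R that Q store => that store store that R Q store that Q store => that store store that R Q store Q store that Q store => that store store that bird Q store Q store that Q store => that store store that bird that store bird store Q store that Q store => that store store that bird that store bird store bird store that Q store => that store store that bird that store bird store bird store that bird store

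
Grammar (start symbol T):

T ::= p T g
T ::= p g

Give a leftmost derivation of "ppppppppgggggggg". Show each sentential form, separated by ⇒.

T ⇒ pTg ⇒ ppTgg ⇒ pppTggg ⇒ ppppTgggg ⇒ pppppTggggg ⇒ ppppppTgggggg ⇒ pppppppTggggggg ⇒ ppppppppgggggggg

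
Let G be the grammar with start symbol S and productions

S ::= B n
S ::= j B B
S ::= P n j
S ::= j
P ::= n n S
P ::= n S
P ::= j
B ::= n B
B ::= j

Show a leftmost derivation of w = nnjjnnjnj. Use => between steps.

S => Pnj => nnSnj => nnjBBnj => nnjjBnj => nnjjnBnj => nnjjnnBnj => nnjjnnjnj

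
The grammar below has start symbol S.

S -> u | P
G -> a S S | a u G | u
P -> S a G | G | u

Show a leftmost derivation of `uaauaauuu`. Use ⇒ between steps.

S ⇒ P ⇒ SaG ⇒ uaG ⇒ uaaSS ⇒ uaaPS ⇒ uaaSaGS ⇒ uaauaGS ⇒ uaauaaSSS ⇒ uaauaauSS ⇒ uaauaauuS ⇒ uaauaauuP ⇒ uaauaauuu

S ⇒ P   [S -> P]
P ⇒ SaG   [P -> S a G]
SaG ⇒ uaG   [S -> u]
uaG ⇒ uaaSS   [G -> a S S]
uaaSS ⇒ uaaPS   [S -> P]
uaaPS ⇒ uaaSaGS   [P -> S a G]
uaaSaGS ⇒ uaauaGS   [S -> u]
uaauaGS ⇒ uaauaaSSS   [G -> a S S]
uaauaaSSS ⇒ uaauaauSS   [S -> u]
uaauaauSS ⇒ uaauaauuS   [S -> u]
uaauaauuS ⇒ uaauaauuP   [S -> P]
uaauaauuP ⇒ uaauaauuu   [P -> u]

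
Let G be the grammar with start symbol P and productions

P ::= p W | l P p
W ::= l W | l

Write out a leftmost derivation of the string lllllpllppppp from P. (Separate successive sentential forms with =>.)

P => lPp => llPpp => lllPppp => llllPpppp => lllllPppppp => lllllpWppppp => lllllplWppppp => lllllpllppppp

P => lPp   [P ::= l P p]
lPp => llPpp   [P ::= l P p]
llPpp => lllPppp   [P ::= l P p]
lllPppp => llllPpppp   [P ::= l P p]
llllPpppp => lllllPppppp   [P ::= l P p]
lllllPppppp => lllllpWppppp   [P ::= p W]
lllllpWppppp => lllllplWppppp   [W ::= l W]
lllllplWppppp => lllllpllppppp   [W ::= l]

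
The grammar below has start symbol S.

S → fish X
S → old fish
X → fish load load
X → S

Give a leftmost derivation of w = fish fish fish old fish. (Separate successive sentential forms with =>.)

S => fish X => fish S => fish fish X => fish fish S => fish fish fish X => fish fish fish S => fish fish fish old fish

S => fish X   [S → fish X]
fish X => fish S   [X → S]
fish S => fish fish X   [S → fish X]
fish fish X => fish fish S   [X → S]
fish fish S => fish fish fish X   [S → fish X]
fish fish fish X => fish fish fish S   [X → S]
fish fish fish S => fish fish fish old fish   [S → old fish]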